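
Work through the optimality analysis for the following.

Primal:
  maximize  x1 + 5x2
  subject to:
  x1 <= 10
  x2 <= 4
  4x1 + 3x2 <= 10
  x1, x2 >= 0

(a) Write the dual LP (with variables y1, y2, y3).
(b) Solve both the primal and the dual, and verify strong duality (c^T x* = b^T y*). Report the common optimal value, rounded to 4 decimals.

The standard primal-dual pair for 'max c^T x s.t. A x <= b, x >= 0' is:
  Dual:  min b^T y  s.t.  A^T y >= c,  y >= 0.

So the dual LP is:
  minimize  10y1 + 4y2 + 10y3
  subject to:
    y1 + 4y3 >= 1
    y2 + 3y3 >= 5
    y1, y2, y3 >= 0

Solving the primal: x* = (0, 3.3333).
  primal value c^T x* = 16.6667.
Solving the dual: y* = (0, 0, 1.6667).
  dual value b^T y* = 16.6667.
Strong duality: c^T x* = b^T y*. Confirmed.

16.6667


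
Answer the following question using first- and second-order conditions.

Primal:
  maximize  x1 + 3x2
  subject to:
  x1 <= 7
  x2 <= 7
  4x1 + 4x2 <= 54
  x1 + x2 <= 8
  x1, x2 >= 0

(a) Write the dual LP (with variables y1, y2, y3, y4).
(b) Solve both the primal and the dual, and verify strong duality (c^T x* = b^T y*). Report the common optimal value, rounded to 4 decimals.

The standard primal-dual pair for 'max c^T x s.t. A x <= b, x >= 0' is:
  Dual:  min b^T y  s.t.  A^T y >= c,  y >= 0.

So the dual LP is:
  minimize  7y1 + 7y2 + 54y3 + 8y4
  subject to:
    y1 + 4y3 + y4 >= 1
    y2 + 4y3 + y4 >= 3
    y1, y2, y3, y4 >= 0

Solving the primal: x* = (1, 7).
  primal value c^T x* = 22.
Solving the dual: y* = (0, 2, 0, 1).
  dual value b^T y* = 22.
Strong duality: c^T x* = b^T y*. Confirmed.

22


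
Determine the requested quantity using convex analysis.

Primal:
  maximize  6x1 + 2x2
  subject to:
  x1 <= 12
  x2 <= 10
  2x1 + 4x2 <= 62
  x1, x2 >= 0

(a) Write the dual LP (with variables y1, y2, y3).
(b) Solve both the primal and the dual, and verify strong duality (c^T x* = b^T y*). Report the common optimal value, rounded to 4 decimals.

The standard primal-dual pair for 'max c^T x s.t. A x <= b, x >= 0' is:
  Dual:  min b^T y  s.t.  A^T y >= c,  y >= 0.

So the dual LP is:
  minimize  12y1 + 10y2 + 62y3
  subject to:
    y1 + 2y3 >= 6
    y2 + 4y3 >= 2
    y1, y2, y3 >= 0

Solving the primal: x* = (12, 9.5).
  primal value c^T x* = 91.
Solving the dual: y* = (5, 0, 0.5).
  dual value b^T y* = 91.
Strong duality: c^T x* = b^T y*. Confirmed.

91


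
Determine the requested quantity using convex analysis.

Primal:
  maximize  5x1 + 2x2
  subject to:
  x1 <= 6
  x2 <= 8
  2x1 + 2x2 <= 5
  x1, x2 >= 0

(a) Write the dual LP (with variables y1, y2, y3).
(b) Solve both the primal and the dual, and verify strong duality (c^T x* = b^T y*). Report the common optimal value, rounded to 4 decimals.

The standard primal-dual pair for 'max c^T x s.t. A x <= b, x >= 0' is:
  Dual:  min b^T y  s.t.  A^T y >= c,  y >= 0.

So the dual LP is:
  minimize  6y1 + 8y2 + 5y3
  subject to:
    y1 + 2y3 >= 5
    y2 + 2y3 >= 2
    y1, y2, y3 >= 0

Solving the primal: x* = (2.5, 0).
  primal value c^T x* = 12.5.
Solving the dual: y* = (0, 0, 2.5).
  dual value b^T y* = 12.5.
Strong duality: c^T x* = b^T y*. Confirmed.

12.5


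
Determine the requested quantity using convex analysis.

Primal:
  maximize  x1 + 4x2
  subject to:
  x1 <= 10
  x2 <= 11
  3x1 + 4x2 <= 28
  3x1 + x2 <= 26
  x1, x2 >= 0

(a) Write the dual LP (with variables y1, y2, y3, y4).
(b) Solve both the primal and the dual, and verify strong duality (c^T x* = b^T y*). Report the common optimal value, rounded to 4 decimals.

The standard primal-dual pair for 'max c^T x s.t. A x <= b, x >= 0' is:
  Dual:  min b^T y  s.t.  A^T y >= c,  y >= 0.

So the dual LP is:
  minimize  10y1 + 11y2 + 28y3 + 26y4
  subject to:
    y1 + 3y3 + 3y4 >= 1
    y2 + 4y3 + y4 >= 4
    y1, y2, y3, y4 >= 0

Solving the primal: x* = (0, 7).
  primal value c^T x* = 28.
Solving the dual: y* = (0, 0, 1, 0).
  dual value b^T y* = 28.
Strong duality: c^T x* = b^T y*. Confirmed.

28


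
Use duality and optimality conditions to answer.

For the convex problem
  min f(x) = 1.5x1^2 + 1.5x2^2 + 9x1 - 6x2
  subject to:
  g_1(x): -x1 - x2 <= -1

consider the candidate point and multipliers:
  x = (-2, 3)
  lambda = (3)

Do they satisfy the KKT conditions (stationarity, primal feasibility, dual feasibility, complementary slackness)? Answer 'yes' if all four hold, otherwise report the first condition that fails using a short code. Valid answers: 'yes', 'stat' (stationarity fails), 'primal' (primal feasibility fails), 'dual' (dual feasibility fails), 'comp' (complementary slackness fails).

Gradient of f: grad f(x) = Q x + c = (3, 3)
Constraint values g_i(x) = a_i^T x - b_i:
  g_1((-2, 3)) = 0
Stationarity residual: grad f(x) + sum_i lambda_i a_i = (0, 0)
  -> stationarity OK
Primal feasibility (all g_i <= 0): OK
Dual feasibility (all lambda_i >= 0): OK
Complementary slackness (lambda_i * g_i(x) = 0 for all i): OK

Verdict: yes, KKT holds.

yes


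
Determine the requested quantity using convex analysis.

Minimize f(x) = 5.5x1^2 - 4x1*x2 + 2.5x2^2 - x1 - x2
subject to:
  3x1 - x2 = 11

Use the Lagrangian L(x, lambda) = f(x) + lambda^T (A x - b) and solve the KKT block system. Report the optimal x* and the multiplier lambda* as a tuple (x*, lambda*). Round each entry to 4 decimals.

Form the Lagrangian:
  L(x, lambda) = (1/2) x^T Q x + c^T x + lambda^T (A x - b)
Stationarity (grad_x L = 0): Q x + c + A^T lambda = 0.
Primal feasibility: A x = b.

This gives the KKT block system:
  [ Q   A^T ] [ x     ]   [-c ]
  [ A    0  ] [ lambda ] = [ b ]

Solving the linear system:
  x*      = (3.9062, 0.7187)
  lambda* = (-13.0312)
  f(x*)   = 69.3594

x* = (3.9062, 0.7187), lambda* = (-13.0312)


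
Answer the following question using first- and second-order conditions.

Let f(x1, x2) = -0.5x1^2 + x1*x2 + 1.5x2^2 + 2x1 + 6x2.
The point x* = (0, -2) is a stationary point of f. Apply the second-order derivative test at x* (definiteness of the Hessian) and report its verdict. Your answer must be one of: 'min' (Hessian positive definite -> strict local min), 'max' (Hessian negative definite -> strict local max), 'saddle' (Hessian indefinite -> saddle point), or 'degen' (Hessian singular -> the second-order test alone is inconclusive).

Compute the Hessian H = grad^2 f:
  H = [[-1, 1], [1, 3]]
Verify stationarity: grad f(x*) = H x* + g = (0, 0).
Eigenvalues of H: -1.2361, 3.2361.
Eigenvalues have mixed signs, so H is indefinite -> x* is a saddle point.

saddle


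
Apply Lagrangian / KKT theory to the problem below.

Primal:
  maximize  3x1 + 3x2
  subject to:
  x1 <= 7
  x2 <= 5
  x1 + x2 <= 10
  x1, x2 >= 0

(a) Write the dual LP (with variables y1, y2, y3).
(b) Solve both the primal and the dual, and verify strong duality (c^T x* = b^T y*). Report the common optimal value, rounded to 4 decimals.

The standard primal-dual pair for 'max c^T x s.t. A x <= b, x >= 0' is:
  Dual:  min b^T y  s.t.  A^T y >= c,  y >= 0.

So the dual LP is:
  minimize  7y1 + 5y2 + 10y3
  subject to:
    y1 + y3 >= 3
    y2 + y3 >= 3
    y1, y2, y3 >= 0

Solving the primal: x* = (5, 5).
  primal value c^T x* = 30.
Solving the dual: y* = (0, 0, 3).
  dual value b^T y* = 30.
Strong duality: c^T x* = b^T y*. Confirmed.

30


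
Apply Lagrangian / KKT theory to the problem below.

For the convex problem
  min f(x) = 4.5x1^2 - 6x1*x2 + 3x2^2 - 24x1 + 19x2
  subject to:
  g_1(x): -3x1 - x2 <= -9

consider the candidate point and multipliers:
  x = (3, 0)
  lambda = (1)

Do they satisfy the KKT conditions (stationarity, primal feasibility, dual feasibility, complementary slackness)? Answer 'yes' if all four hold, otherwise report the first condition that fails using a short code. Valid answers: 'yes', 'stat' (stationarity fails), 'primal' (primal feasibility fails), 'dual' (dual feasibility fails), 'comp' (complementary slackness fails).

Gradient of f: grad f(x) = Q x + c = (3, 1)
Constraint values g_i(x) = a_i^T x - b_i:
  g_1((3, 0)) = 0
Stationarity residual: grad f(x) + sum_i lambda_i a_i = (0, 0)
  -> stationarity OK
Primal feasibility (all g_i <= 0): OK
Dual feasibility (all lambda_i >= 0): OK
Complementary slackness (lambda_i * g_i(x) = 0 for all i): OK

Verdict: yes, KKT holds.

yes


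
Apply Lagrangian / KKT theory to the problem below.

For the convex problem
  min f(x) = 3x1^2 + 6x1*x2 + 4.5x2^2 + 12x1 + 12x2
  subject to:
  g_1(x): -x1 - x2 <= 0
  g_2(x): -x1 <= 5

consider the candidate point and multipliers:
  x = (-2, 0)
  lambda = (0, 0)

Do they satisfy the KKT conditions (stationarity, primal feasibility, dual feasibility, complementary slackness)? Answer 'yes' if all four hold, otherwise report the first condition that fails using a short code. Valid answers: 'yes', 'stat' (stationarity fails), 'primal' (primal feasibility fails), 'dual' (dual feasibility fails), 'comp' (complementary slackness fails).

Gradient of f: grad f(x) = Q x + c = (0, 0)
Constraint values g_i(x) = a_i^T x - b_i:
  g_1((-2, 0)) = 2
  g_2((-2, 0)) = -3
Stationarity residual: grad f(x) + sum_i lambda_i a_i = (0, 0)
  -> stationarity OK
Primal feasibility (all g_i <= 0): FAILS
Dual feasibility (all lambda_i >= 0): OK
Complementary slackness (lambda_i * g_i(x) = 0 for all i): OK

Verdict: the first failing condition is primal_feasibility -> primal.

primal


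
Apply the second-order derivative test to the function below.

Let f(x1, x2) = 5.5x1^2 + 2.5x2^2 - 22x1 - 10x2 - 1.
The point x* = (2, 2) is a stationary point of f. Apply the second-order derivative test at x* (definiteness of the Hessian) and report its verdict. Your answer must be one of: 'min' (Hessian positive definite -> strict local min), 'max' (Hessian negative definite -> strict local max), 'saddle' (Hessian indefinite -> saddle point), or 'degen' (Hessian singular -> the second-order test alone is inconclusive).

Compute the Hessian H = grad^2 f:
  H = [[11, 0], [0, 5]]
Verify stationarity: grad f(x*) = H x* + g = (0, 0).
Eigenvalues of H: 5, 11.
Both eigenvalues > 0, so H is positive definite -> x* is a strict local min.

min


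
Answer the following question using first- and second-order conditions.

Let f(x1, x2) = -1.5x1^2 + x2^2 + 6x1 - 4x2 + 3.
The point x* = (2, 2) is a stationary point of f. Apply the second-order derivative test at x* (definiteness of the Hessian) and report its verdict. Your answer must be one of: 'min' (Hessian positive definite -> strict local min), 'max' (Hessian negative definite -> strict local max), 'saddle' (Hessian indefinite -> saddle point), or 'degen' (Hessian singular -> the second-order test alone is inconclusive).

Compute the Hessian H = grad^2 f:
  H = [[-3, 0], [0, 2]]
Verify stationarity: grad f(x*) = H x* + g = (0, 0).
Eigenvalues of H: -3, 2.
Eigenvalues have mixed signs, so H is indefinite -> x* is a saddle point.

saddle


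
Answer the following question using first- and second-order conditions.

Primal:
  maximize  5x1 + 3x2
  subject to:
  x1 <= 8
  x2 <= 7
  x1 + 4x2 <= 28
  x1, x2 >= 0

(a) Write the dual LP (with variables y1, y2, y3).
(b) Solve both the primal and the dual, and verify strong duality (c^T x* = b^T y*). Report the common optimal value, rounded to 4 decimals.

The standard primal-dual pair for 'max c^T x s.t. A x <= b, x >= 0' is:
  Dual:  min b^T y  s.t.  A^T y >= c,  y >= 0.

So the dual LP is:
  minimize  8y1 + 7y2 + 28y3
  subject to:
    y1 + y3 >= 5
    y2 + 4y3 >= 3
    y1, y2, y3 >= 0

Solving the primal: x* = (8, 5).
  primal value c^T x* = 55.
Solving the dual: y* = (4.25, 0, 0.75).
  dual value b^T y* = 55.
Strong duality: c^T x* = b^T y*. Confirmed.

55


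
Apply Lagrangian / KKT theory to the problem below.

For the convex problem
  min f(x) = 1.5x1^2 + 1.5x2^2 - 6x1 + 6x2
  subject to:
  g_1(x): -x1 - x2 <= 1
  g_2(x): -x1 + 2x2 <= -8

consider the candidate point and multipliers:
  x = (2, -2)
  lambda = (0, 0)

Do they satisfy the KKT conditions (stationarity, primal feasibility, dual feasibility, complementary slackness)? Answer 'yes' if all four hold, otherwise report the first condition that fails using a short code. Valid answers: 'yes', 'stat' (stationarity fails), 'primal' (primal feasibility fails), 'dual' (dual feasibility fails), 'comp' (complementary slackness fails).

Gradient of f: grad f(x) = Q x + c = (0, 0)
Constraint values g_i(x) = a_i^T x - b_i:
  g_1((2, -2)) = -1
  g_2((2, -2)) = 2
Stationarity residual: grad f(x) + sum_i lambda_i a_i = (0, 0)
  -> stationarity OK
Primal feasibility (all g_i <= 0): FAILS
Dual feasibility (all lambda_i >= 0): OK
Complementary slackness (lambda_i * g_i(x) = 0 for all i): OK

Verdict: the first failing condition is primal_feasibility -> primal.

primal


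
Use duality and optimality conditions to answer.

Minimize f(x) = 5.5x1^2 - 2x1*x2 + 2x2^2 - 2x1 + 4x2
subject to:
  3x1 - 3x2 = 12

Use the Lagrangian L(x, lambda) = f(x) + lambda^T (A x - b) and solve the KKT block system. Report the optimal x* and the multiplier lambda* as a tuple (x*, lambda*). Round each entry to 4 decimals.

Form the Lagrangian:
  L(x, lambda) = (1/2) x^T Q x + c^T x + lambda^T (A x - b)
Stationarity (grad_x L = 0): Q x + c + A^T lambda = 0.
Primal feasibility: A x = b.

This gives the KKT block system:
  [ Q   A^T ] [ x     ]   [-c ]
  [ A    0  ] [ lambda ] = [ b ]

Solving the linear system:
  x*      = (0.5455, -3.4545)
  lambda* = (-3.6364)
  f(x*)   = 14.3636

x* = (0.5455, -3.4545), lambda* = (-3.6364)


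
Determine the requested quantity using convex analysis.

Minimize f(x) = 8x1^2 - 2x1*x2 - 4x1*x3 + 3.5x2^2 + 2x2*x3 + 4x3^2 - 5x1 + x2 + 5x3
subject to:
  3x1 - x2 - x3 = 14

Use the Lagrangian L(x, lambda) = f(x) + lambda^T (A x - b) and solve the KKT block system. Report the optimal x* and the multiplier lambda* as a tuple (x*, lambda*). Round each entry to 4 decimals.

Form the Lagrangian:
  L(x, lambda) = (1/2) x^T Q x + c^T x + lambda^T (A x - b)
Stationarity (grad_x L = 0): Q x + c + A^T lambda = 0.
Primal feasibility: A x = b.

This gives the KKT block system:
  [ Q   A^T ] [ x     ]   [-c ]
  [ A    0  ] [ lambda ] = [ b ]

Solving the linear system:
  x*      = (3.7723, -1.7857, -0.8973)
  lambda* = (-20.8393)
  f(x*)   = 133.308

x* = (3.7723, -1.7857, -0.8973), lambda* = (-20.8393)


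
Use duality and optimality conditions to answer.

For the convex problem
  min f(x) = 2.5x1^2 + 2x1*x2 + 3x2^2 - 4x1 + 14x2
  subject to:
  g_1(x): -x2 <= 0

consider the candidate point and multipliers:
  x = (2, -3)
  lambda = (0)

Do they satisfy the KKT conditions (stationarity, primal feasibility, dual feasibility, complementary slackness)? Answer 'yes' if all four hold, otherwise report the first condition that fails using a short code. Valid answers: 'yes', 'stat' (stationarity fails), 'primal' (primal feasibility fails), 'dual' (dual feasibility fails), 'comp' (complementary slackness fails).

Gradient of f: grad f(x) = Q x + c = (0, 0)
Constraint values g_i(x) = a_i^T x - b_i:
  g_1((2, -3)) = 3
Stationarity residual: grad f(x) + sum_i lambda_i a_i = (0, 0)
  -> stationarity OK
Primal feasibility (all g_i <= 0): FAILS
Dual feasibility (all lambda_i >= 0): OK
Complementary slackness (lambda_i * g_i(x) = 0 for all i): OK

Verdict: the first failing condition is primal_feasibility -> primal.

primal


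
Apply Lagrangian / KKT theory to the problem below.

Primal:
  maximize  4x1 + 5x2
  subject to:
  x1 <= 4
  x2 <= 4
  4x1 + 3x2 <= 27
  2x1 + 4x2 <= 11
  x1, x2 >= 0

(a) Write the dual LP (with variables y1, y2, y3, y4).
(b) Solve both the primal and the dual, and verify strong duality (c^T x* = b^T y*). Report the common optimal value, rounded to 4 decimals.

The standard primal-dual pair for 'max c^T x s.t. A x <= b, x >= 0' is:
  Dual:  min b^T y  s.t.  A^T y >= c,  y >= 0.

So the dual LP is:
  minimize  4y1 + 4y2 + 27y3 + 11y4
  subject to:
    y1 + 4y3 + 2y4 >= 4
    y2 + 3y3 + 4y4 >= 5
    y1, y2, y3, y4 >= 0

Solving the primal: x* = (4, 0.75).
  primal value c^T x* = 19.75.
Solving the dual: y* = (1.5, 0, 0, 1.25).
  dual value b^T y* = 19.75.
Strong duality: c^T x* = b^T y*. Confirmed.

19.75


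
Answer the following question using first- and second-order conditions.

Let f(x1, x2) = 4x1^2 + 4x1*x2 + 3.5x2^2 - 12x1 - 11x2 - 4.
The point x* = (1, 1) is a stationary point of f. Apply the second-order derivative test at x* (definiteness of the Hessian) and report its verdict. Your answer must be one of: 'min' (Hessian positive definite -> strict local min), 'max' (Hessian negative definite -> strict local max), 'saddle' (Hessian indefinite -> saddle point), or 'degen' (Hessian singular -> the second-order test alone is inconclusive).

Compute the Hessian H = grad^2 f:
  H = [[8, 4], [4, 7]]
Verify stationarity: grad f(x*) = H x* + g = (0, 0).
Eigenvalues of H: 3.4689, 11.5311.
Both eigenvalues > 0, so H is positive definite -> x* is a strict local min.

min


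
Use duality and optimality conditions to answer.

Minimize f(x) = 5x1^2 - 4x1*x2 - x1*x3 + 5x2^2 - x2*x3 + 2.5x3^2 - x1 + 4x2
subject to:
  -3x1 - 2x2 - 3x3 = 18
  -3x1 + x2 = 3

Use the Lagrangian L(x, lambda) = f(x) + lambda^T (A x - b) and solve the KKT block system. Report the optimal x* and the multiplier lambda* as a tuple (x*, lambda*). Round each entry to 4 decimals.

Form the Lagrangian:
  L(x, lambda) = (1/2) x^T Q x + c^T x + lambda^T (A x - b)
Stationarity (grad_x L = 0): Q x + c + A^T lambda = 0.
Primal feasibility: A x = b.

This gives the KKT block system:
  [ Q   A^T ] [ x     ]   [-c ]
  [ A    0  ] [ lambda ] = [ b ]

Solving the linear system:
  x*      = (-1.7241, -2.1724, -2.8276)
  lambda* = (-3.4138, 1.1724)
  f(x*)   = 25.4828

x* = (-1.7241, -2.1724, -2.8276), lambda* = (-3.4138, 1.1724)


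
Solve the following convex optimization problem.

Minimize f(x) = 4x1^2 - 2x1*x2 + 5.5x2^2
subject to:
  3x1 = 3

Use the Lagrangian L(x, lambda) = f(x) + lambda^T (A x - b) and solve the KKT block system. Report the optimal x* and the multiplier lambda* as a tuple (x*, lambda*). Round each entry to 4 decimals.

Form the Lagrangian:
  L(x, lambda) = (1/2) x^T Q x + c^T x + lambda^T (A x - b)
Stationarity (grad_x L = 0): Q x + c + A^T lambda = 0.
Primal feasibility: A x = b.

This gives the KKT block system:
  [ Q   A^T ] [ x     ]   [-c ]
  [ A    0  ] [ lambda ] = [ b ]

Solving the linear system:
  x*      = (1, 0.1818)
  lambda* = (-2.5455)
  f(x*)   = 3.8182

x* = (1, 0.1818), lambda* = (-2.5455)


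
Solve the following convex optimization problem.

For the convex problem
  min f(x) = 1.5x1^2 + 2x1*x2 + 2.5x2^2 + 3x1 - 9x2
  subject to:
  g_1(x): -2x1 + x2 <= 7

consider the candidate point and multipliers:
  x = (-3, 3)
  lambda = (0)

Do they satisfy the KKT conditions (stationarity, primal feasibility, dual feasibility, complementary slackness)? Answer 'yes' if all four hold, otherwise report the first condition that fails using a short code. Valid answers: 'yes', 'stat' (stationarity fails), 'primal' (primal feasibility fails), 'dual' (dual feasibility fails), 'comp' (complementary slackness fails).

Gradient of f: grad f(x) = Q x + c = (0, 0)
Constraint values g_i(x) = a_i^T x - b_i:
  g_1((-3, 3)) = 2
Stationarity residual: grad f(x) + sum_i lambda_i a_i = (0, 0)
  -> stationarity OK
Primal feasibility (all g_i <= 0): FAILS
Dual feasibility (all lambda_i >= 0): OK
Complementary slackness (lambda_i * g_i(x) = 0 for all i): OK

Verdict: the first failing condition is primal_feasibility -> primal.

primal


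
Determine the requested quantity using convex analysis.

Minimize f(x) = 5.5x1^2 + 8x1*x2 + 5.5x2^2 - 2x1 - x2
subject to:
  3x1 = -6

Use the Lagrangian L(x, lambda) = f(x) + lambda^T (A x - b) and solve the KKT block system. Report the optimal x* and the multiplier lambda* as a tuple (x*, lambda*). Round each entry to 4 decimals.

Form the Lagrangian:
  L(x, lambda) = (1/2) x^T Q x + c^T x + lambda^T (A x - b)
Stationarity (grad_x L = 0): Q x + c + A^T lambda = 0.
Primal feasibility: A x = b.

This gives the KKT block system:
  [ Q   A^T ] [ x     ]   [-c ]
  [ A    0  ] [ lambda ] = [ b ]

Solving the linear system:
  x*      = (-2, 1.5455)
  lambda* = (3.8788)
  f(x*)   = 12.8636

x* = (-2, 1.5455), lambda* = (3.8788)


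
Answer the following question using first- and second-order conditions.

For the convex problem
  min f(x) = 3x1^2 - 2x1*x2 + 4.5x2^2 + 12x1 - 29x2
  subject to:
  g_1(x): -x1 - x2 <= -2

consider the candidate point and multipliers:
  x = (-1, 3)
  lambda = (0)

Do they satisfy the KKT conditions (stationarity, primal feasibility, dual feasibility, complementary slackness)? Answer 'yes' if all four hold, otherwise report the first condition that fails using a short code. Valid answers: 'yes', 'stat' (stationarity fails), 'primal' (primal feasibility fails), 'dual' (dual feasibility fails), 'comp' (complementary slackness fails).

Gradient of f: grad f(x) = Q x + c = (0, 0)
Constraint values g_i(x) = a_i^T x - b_i:
  g_1((-1, 3)) = 0
Stationarity residual: grad f(x) + sum_i lambda_i a_i = (0, 0)
  -> stationarity OK
Primal feasibility (all g_i <= 0): OK
Dual feasibility (all lambda_i >= 0): OK
Complementary slackness (lambda_i * g_i(x) = 0 for all i): OK

Verdict: yes, KKT holds.

yes


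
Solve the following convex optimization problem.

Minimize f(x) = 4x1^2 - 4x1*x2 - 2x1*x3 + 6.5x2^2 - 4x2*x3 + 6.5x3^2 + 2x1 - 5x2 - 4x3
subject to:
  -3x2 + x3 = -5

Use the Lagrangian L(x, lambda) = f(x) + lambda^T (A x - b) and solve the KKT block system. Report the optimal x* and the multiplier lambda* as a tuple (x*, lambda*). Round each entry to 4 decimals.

Form the Lagrangian:
  L(x, lambda) = (1/2) x^T Q x + c^T x + lambda^T (A x - b)
Stationarity (grad_x L = 0): Q x + c + A^T lambda = 0.
Primal feasibility: A x = b.

This gives the KKT block system:
  [ Q   A^T ] [ x     ]   [-c ]
  [ A    0  ] [ lambda ] = [ b ]

Solving the linear system:
  x*      = (0.8663, 1.893, 0.6791)
  lambda* = (4.4759)
  f(x*)   = 5.9652

x* = (0.8663, 1.893, 0.6791), lambda* = (4.4759)


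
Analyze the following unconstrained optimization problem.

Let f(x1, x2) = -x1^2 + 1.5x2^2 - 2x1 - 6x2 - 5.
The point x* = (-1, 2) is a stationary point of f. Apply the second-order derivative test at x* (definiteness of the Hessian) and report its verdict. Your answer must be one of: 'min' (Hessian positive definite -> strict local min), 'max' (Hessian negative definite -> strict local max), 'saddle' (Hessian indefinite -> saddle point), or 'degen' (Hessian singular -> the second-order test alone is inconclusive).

Compute the Hessian H = grad^2 f:
  H = [[-2, 0], [0, 3]]
Verify stationarity: grad f(x*) = H x* + g = (0, 0).
Eigenvalues of H: -2, 3.
Eigenvalues have mixed signs, so H is indefinite -> x* is a saddle point.

saddle


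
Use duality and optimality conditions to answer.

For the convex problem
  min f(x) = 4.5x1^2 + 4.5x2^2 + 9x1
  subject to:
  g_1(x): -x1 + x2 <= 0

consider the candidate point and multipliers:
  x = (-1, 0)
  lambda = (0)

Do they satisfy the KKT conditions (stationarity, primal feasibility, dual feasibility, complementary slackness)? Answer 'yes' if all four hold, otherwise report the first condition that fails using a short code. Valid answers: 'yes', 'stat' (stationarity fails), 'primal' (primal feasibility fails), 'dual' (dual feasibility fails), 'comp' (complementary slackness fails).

Gradient of f: grad f(x) = Q x + c = (0, 0)
Constraint values g_i(x) = a_i^T x - b_i:
  g_1((-1, 0)) = 1
Stationarity residual: grad f(x) + sum_i lambda_i a_i = (0, 0)
  -> stationarity OK
Primal feasibility (all g_i <= 0): FAILS
Dual feasibility (all lambda_i >= 0): OK
Complementary slackness (lambda_i * g_i(x) = 0 for all i): OK

Verdict: the first failing condition is primal_feasibility -> primal.

primal


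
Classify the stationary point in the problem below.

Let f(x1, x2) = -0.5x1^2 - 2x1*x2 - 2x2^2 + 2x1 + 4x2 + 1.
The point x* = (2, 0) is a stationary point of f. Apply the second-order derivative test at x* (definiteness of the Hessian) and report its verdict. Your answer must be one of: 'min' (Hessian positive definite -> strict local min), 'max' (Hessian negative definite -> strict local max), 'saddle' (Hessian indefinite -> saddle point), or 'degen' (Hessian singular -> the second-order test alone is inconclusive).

Compute the Hessian H = grad^2 f:
  H = [[-1, -2], [-2, -4]]
Verify stationarity: grad f(x*) = H x* + g = (0, 0).
Eigenvalues of H: -5, 0.
H has a zero eigenvalue (singular; negative semidefinite but not definite), so H is neither positive definite, negative definite, nor indefinite. The second-order test alone is inconclusive -> degen.
(Indeed, f is constant along the null direction of H through x*, so x* is not a strict local extremum.)

degen


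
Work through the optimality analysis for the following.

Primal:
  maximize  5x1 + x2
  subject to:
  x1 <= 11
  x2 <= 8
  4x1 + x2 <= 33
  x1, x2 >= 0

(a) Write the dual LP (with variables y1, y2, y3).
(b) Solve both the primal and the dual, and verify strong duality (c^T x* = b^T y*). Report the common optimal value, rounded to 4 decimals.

The standard primal-dual pair for 'max c^T x s.t. A x <= b, x >= 0' is:
  Dual:  min b^T y  s.t.  A^T y >= c,  y >= 0.

So the dual LP is:
  minimize  11y1 + 8y2 + 33y3
  subject to:
    y1 + 4y3 >= 5
    y2 + y3 >= 1
    y1, y2, y3 >= 0

Solving the primal: x* = (8.25, 0).
  primal value c^T x* = 41.25.
Solving the dual: y* = (0, 0, 1.25).
  dual value b^T y* = 41.25.
Strong duality: c^T x* = b^T y*. Confirmed.

41.25


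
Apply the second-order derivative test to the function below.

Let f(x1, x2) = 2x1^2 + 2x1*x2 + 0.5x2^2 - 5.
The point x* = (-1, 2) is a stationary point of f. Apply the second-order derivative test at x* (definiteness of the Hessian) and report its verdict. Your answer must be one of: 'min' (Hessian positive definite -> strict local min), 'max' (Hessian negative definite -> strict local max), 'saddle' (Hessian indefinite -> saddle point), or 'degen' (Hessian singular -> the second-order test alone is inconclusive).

Compute the Hessian H = grad^2 f:
  H = [[4, 2], [2, 1]]
Verify stationarity: grad f(x*) = H x* + g = (0, 0).
Eigenvalues of H: 0, 5.
H has a zero eigenvalue (singular; positive semidefinite but not definite), so H is neither positive definite, negative definite, nor indefinite. The second-order test alone is inconclusive -> degen.
(Indeed, f is constant along the null direction of H through x*, so x* is not a strict local extremum.)

degen


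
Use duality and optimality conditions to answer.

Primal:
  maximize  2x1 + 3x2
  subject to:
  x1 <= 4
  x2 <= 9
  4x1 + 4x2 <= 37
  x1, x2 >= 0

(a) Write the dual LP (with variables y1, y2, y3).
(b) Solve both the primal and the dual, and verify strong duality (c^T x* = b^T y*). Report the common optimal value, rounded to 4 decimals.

The standard primal-dual pair for 'max c^T x s.t. A x <= b, x >= 0' is:
  Dual:  min b^T y  s.t.  A^T y >= c,  y >= 0.

So the dual LP is:
  minimize  4y1 + 9y2 + 37y3
  subject to:
    y1 + 4y3 >= 2
    y2 + 4y3 >= 3
    y1, y2, y3 >= 0

Solving the primal: x* = (0.25, 9).
  primal value c^T x* = 27.5.
Solving the dual: y* = (0, 1, 0.5).
  dual value b^T y* = 27.5.
Strong duality: c^T x* = b^T y*. Confirmed.

27.5


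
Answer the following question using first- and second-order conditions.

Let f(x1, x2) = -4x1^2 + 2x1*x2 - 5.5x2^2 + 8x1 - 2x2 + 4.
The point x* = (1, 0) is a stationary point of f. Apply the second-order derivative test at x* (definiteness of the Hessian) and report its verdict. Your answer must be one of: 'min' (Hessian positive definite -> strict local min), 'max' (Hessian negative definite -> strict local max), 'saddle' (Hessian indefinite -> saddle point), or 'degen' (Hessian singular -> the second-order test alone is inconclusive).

Compute the Hessian H = grad^2 f:
  H = [[-8, 2], [2, -11]]
Verify stationarity: grad f(x*) = H x* + g = (0, 0).
Eigenvalues of H: -12, -7.
Both eigenvalues < 0, so H is negative definite -> x* is a strict local max.

max


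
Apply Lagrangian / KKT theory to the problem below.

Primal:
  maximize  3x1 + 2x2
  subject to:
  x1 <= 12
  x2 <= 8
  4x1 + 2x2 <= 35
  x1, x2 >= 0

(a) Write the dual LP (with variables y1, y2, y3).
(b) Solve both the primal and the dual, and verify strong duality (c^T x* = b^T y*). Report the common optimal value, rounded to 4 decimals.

The standard primal-dual pair for 'max c^T x s.t. A x <= b, x >= 0' is:
  Dual:  min b^T y  s.t.  A^T y >= c,  y >= 0.

So the dual LP is:
  minimize  12y1 + 8y2 + 35y3
  subject to:
    y1 + 4y3 >= 3
    y2 + 2y3 >= 2
    y1, y2, y3 >= 0

Solving the primal: x* = (4.75, 8).
  primal value c^T x* = 30.25.
Solving the dual: y* = (0, 0.5, 0.75).
  dual value b^T y* = 30.25.
Strong duality: c^T x* = b^T y*. Confirmed.

30.25


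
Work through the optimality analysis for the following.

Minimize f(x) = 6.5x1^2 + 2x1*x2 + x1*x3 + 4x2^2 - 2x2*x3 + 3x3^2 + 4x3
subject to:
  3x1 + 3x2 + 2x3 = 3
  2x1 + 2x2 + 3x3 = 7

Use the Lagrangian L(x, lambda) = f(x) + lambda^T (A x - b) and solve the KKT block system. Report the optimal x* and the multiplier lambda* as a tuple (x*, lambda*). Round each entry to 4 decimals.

Form the Lagrangian:
  L(x, lambda) = (1/2) x^T Q x + c^T x + lambda^T (A x - b)
Stationarity (grad_x L = 0): Q x + c + A^T lambda = 0.
Primal feasibility: A x = b.

This gives the KKT block system:
  [ Q   A^T ] [ x     ]   [-c ]
  [ A    0  ] [ lambda ] = [ b ]

Solving the linear system:
  x*      = (-0.8824, -0.1176, 3)
  lambda* = (13.7647, -16.2941)
  f(x*)   = 42.3824

x* = (-0.8824, -0.1176, 3), lambda* = (13.7647, -16.2941)


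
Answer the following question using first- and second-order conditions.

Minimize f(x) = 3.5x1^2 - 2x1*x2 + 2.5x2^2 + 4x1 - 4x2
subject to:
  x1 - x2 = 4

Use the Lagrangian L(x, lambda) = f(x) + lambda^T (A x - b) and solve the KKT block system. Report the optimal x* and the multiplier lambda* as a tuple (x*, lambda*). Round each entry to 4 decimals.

Form the Lagrangian:
  L(x, lambda) = (1/2) x^T Q x + c^T x + lambda^T (A x - b)
Stationarity (grad_x L = 0): Q x + c + A^T lambda = 0.
Primal feasibility: A x = b.

This gives the KKT block system:
  [ Q   A^T ] [ x     ]   [-c ]
  [ A    0  ] [ lambda ] = [ b ]

Solving the linear system:
  x*      = (1.5, -2.5)
  lambda* = (-19.5)
  f(x*)   = 47

x* = (1.5, -2.5), lambda* = (-19.5)


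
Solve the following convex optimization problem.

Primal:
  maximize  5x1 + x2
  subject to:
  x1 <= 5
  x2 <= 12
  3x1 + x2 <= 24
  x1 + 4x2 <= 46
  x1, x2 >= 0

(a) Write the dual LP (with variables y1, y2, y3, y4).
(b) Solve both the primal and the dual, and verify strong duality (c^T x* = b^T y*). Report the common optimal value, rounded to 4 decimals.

The standard primal-dual pair for 'max c^T x s.t. A x <= b, x >= 0' is:
  Dual:  min b^T y  s.t.  A^T y >= c,  y >= 0.

So the dual LP is:
  minimize  5y1 + 12y2 + 24y3 + 46y4
  subject to:
    y1 + 3y3 + y4 >= 5
    y2 + y3 + 4y4 >= 1
    y1, y2, y3, y4 >= 0

Solving the primal: x* = (5, 9).
  primal value c^T x* = 34.
Solving the dual: y* = (2, 0, 1, 0).
  dual value b^T y* = 34.
Strong duality: c^T x* = b^T y*. Confirmed.

34


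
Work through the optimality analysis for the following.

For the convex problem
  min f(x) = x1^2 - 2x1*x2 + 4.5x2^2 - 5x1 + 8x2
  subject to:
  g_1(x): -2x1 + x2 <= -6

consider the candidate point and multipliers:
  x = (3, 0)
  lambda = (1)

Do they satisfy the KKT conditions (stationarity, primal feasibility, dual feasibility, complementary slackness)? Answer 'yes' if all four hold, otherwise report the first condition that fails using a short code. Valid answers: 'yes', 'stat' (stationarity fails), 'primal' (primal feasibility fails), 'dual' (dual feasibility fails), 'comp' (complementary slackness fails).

Gradient of f: grad f(x) = Q x + c = (1, 2)
Constraint values g_i(x) = a_i^T x - b_i:
  g_1((3, 0)) = 0
Stationarity residual: grad f(x) + sum_i lambda_i a_i = (-1, 3)
  -> stationarity FAILS
Primal feasibility (all g_i <= 0): OK
Dual feasibility (all lambda_i >= 0): OK
Complementary slackness (lambda_i * g_i(x) = 0 for all i): OK

Verdict: the first failing condition is stationarity -> stat.

stat


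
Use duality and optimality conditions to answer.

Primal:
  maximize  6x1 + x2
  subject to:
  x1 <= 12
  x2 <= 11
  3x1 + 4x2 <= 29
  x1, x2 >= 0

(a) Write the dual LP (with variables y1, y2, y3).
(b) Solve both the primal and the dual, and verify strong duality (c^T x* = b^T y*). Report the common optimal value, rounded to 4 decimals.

The standard primal-dual pair for 'max c^T x s.t. A x <= b, x >= 0' is:
  Dual:  min b^T y  s.t.  A^T y >= c,  y >= 0.

So the dual LP is:
  minimize  12y1 + 11y2 + 29y3
  subject to:
    y1 + 3y3 >= 6
    y2 + 4y3 >= 1
    y1, y2, y3 >= 0

Solving the primal: x* = (9.6667, 0).
  primal value c^T x* = 58.
Solving the dual: y* = (0, 0, 2).
  dual value b^T y* = 58.
Strong duality: c^T x* = b^T y*. Confirmed.

58


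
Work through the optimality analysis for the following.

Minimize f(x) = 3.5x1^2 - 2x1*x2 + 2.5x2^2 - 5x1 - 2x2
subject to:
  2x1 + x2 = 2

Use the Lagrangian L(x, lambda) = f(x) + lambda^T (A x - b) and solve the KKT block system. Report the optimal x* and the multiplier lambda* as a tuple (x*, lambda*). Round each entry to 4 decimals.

Form the Lagrangian:
  L(x, lambda) = (1/2) x^T Q x + c^T x + lambda^T (A x - b)
Stationarity (grad_x L = 0): Q x + c + A^T lambda = 0.
Primal feasibility: A x = b.

This gives the KKT block system:
  [ Q   A^T ] [ x     ]   [-c ]
  [ A    0  ] [ lambda ] = [ b ]

Solving the linear system:
  x*      = (0.7143, 0.5714)
  lambda* = (0.5714)
  f(x*)   = -2.9286

x* = (0.7143, 0.5714), lambda* = (0.5714)


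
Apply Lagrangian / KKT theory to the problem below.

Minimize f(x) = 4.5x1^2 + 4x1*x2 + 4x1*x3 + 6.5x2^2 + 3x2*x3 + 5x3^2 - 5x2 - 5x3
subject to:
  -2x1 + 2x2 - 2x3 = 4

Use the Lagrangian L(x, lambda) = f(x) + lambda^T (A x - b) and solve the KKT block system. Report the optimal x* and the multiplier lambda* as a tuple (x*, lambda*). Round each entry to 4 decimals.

Form the Lagrangian:
  L(x, lambda) = (1/2) x^T Q x + c^T x + lambda^T (A x - b)
Stationarity (grad_x L = 0): Q x + c + A^T lambda = 0.
Primal feasibility: A x = b.

This gives the KKT block system:
  [ Q   A^T ] [ x     ]   [-c ]
  [ A    0  ] [ lambda ] = [ b ]

Solving the linear system:
  x*      = (-1.0646, 1.0578, 0.1224)
  lambda* = (-2.4303)
  f(x*)   = 1.9099

x* = (-1.0646, 1.0578, 0.1224), lambda* = (-2.4303)


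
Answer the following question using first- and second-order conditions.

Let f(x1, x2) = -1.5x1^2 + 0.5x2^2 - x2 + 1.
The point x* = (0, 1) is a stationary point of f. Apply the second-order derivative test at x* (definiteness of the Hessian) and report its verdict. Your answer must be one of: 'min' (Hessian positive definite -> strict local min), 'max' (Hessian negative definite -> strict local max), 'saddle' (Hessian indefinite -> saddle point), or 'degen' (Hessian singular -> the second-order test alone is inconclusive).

Compute the Hessian H = grad^2 f:
  H = [[-3, 0], [0, 1]]
Verify stationarity: grad f(x*) = H x* + g = (0, 0).
Eigenvalues of H: -3, 1.
Eigenvalues have mixed signs, so H is indefinite -> x* is a saddle point.

saddle


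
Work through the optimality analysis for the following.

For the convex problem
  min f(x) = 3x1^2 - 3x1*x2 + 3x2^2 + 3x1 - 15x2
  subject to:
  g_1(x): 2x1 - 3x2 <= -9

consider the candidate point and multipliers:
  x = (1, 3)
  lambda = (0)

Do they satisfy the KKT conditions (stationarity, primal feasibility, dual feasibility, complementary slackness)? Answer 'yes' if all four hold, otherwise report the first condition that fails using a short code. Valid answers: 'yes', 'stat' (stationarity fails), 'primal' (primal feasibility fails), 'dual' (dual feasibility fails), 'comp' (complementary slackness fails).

Gradient of f: grad f(x) = Q x + c = (0, 0)
Constraint values g_i(x) = a_i^T x - b_i:
  g_1((1, 3)) = 2
Stationarity residual: grad f(x) + sum_i lambda_i a_i = (0, 0)
  -> stationarity OK
Primal feasibility (all g_i <= 0): FAILS
Dual feasibility (all lambda_i >= 0): OK
Complementary slackness (lambda_i * g_i(x) = 0 for all i): OK

Verdict: the first failing condition is primal_feasibility -> primal.

primal


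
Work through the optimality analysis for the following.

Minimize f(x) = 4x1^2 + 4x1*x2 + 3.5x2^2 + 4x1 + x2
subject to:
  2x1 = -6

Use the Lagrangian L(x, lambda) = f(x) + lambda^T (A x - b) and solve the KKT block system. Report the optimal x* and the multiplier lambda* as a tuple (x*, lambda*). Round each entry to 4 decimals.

Form the Lagrangian:
  L(x, lambda) = (1/2) x^T Q x + c^T x + lambda^T (A x - b)
Stationarity (grad_x L = 0): Q x + c + A^T lambda = 0.
Primal feasibility: A x = b.

This gives the KKT block system:
  [ Q   A^T ] [ x     ]   [-c ]
  [ A    0  ] [ lambda ] = [ b ]

Solving the linear system:
  x*      = (-3, 1.5714)
  lambda* = (6.8571)
  f(x*)   = 15.3571

x* = (-3, 1.5714), lambda* = (6.8571)


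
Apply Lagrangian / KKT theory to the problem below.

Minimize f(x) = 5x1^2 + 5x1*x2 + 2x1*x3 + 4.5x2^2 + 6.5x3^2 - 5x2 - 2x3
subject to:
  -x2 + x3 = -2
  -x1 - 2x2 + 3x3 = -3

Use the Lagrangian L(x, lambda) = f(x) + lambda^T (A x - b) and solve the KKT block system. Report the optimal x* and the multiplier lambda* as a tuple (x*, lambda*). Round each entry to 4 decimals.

Form the Lagrangian:
  L(x, lambda) = (1/2) x^T Q x + c^T x + lambda^T (A x - b)
Stationarity (grad_x L = 0): Q x + c + A^T lambda = 0.
Primal feasibility: A x = b.

This gives the KKT block system:
  [ Q   A^T ] [ x     ]   [-c ]
  [ A    0  ] [ lambda ] = [ b ]

Solving the linear system:
  x*      = (-1.087, 1.913, -0.087)
  lambda* = (9.7391, -1.4783)
  f(x*)   = 2.8261

x* = (-1.087, 1.913, -0.087), lambda* = (9.7391, -1.4783)


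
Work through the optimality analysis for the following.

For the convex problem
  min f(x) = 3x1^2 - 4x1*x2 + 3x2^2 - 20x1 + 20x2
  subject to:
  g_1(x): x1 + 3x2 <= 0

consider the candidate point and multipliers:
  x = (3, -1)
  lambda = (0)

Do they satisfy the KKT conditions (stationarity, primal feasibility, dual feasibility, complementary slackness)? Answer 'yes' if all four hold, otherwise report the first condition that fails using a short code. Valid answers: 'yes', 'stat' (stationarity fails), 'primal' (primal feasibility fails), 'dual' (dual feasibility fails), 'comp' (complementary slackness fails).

Gradient of f: grad f(x) = Q x + c = (2, 2)
Constraint values g_i(x) = a_i^T x - b_i:
  g_1((3, -1)) = 0
Stationarity residual: grad f(x) + sum_i lambda_i a_i = (2, 2)
  -> stationarity FAILS
Primal feasibility (all g_i <= 0): OK
Dual feasibility (all lambda_i >= 0): OK
Complementary slackness (lambda_i * g_i(x) = 0 for all i): OK

Verdict: the first failing condition is stationarity -> stat.

stat


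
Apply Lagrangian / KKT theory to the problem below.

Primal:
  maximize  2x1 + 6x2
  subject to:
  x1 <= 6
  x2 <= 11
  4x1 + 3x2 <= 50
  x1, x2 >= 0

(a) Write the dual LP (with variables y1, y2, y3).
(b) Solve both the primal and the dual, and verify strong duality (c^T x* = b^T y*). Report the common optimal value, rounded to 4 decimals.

The standard primal-dual pair for 'max c^T x s.t. A x <= b, x >= 0' is:
  Dual:  min b^T y  s.t.  A^T y >= c,  y >= 0.

So the dual LP is:
  minimize  6y1 + 11y2 + 50y3
  subject to:
    y1 + 4y3 >= 2
    y2 + 3y3 >= 6
    y1, y2, y3 >= 0

Solving the primal: x* = (4.25, 11).
  primal value c^T x* = 74.5.
Solving the dual: y* = (0, 4.5, 0.5).
  dual value b^T y* = 74.5.
Strong duality: c^T x* = b^T y*. Confirmed.

74.5


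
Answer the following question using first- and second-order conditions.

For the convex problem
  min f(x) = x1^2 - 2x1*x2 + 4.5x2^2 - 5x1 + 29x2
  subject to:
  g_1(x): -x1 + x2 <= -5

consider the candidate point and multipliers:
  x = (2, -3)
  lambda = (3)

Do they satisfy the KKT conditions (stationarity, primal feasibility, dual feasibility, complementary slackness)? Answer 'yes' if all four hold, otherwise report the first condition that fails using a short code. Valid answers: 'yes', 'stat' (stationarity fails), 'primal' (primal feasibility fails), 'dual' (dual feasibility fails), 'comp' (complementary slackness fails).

Gradient of f: grad f(x) = Q x + c = (5, -2)
Constraint values g_i(x) = a_i^T x - b_i:
  g_1((2, -3)) = 0
Stationarity residual: grad f(x) + sum_i lambda_i a_i = (2, 1)
  -> stationarity FAILS
Primal feasibility (all g_i <= 0): OK
Dual feasibility (all lambda_i >= 0): OK
Complementary slackness (lambda_i * g_i(x) = 0 for all i): OK

Verdict: the first failing condition is stationarity -> stat.

stat
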